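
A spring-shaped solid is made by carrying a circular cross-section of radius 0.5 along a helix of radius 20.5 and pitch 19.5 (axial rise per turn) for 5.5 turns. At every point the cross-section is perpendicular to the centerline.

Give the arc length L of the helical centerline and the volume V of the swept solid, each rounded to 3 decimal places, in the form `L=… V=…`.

L=716.502 V=562.739

2πR = 2π·20.5 = 128.805299
per-turn = √(128.805299² + 19.5²) = √(16590.8050 + 380.25) = √16971.0550 = 130.273002
L = 5.5 × 130.273002 = 716.501510
V = π·0.5² × L = 0.785398 × 716.501510 = 562.738970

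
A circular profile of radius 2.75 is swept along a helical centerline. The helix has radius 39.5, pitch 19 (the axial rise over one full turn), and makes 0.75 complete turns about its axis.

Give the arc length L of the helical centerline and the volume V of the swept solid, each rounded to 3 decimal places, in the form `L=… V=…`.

2πR = 2π·39.5 = 248.185820
per-turn = √(248.185820² + 19²) = √(61596.2011 + 361) = √61957.2011 = 248.912035
L = 0.75 × 248.912035 = 186.684026
V = π·2.75² × L = 23.758294 × 186.684026 = 4435.294060

L=186.684 V=4435.294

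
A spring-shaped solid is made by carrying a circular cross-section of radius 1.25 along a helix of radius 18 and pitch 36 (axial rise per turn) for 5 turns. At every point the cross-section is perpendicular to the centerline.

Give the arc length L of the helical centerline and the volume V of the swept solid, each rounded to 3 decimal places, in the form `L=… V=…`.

L=593.443 V=2913.059

2πR = 2π·18 = 113.097336
per-turn = √(113.097336² + 36²) = √(12791.0073 + 1296) = √14087.0073 = 118.688699
L = 5 × 118.688699 = 593.443496
V = π·1.25² × L = 4.908739 × 593.443496 = 2913.058948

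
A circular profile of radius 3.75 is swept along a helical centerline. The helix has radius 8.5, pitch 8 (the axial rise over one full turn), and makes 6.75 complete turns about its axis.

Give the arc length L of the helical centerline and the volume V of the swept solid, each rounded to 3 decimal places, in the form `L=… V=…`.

2πR = 2π·8.5 = 53.407075
per-turn = √(53.407075² + 8²) = √(2852.3157 + 64) = √2916.3157 = 54.002923
L = 6.75 × 54.002923 = 364.519729
V = π·3.75² × L = 44.178647 × 364.519729 = 16103.988318

L=364.520 V=16103.988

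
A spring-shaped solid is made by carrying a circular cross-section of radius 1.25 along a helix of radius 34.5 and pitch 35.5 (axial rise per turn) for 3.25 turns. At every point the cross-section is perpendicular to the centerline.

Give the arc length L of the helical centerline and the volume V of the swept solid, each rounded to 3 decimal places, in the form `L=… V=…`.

L=713.887 V=3504.285

2πR = 2π·34.5 = 216.769893
per-turn = √(216.769893² + 35.5²) = √(46989.1866 + 1260.25) = √48249.4366 = 219.657544
L = 3.25 × 219.657544 = 713.887017
V = π·1.25² × L = 4.908739 × 713.887017 = 3504.284702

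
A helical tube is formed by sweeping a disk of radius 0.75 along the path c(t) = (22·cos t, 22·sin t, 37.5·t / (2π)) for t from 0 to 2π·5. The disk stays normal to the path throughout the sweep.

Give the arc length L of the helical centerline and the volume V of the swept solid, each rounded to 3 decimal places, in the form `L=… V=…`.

L=716.132 V=1265.510

2πR = 2π·22 = 138.230077
per-turn = √(138.230077² + 37.5²) = √(19107.5541 + 1406.25) = √20513.8041 = 143.226409
L = 5 × 143.226409 = 716.132043
V = π·0.75² × L = 1.767146 × 716.132043 = 1265.509780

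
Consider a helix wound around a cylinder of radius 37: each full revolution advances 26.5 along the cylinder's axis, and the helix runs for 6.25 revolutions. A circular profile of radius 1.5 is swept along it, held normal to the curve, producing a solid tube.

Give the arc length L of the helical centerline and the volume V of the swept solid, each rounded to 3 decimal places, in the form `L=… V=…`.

2πR = 2π·37 = 232.477856
per-turn = √(232.477856² + 26.5²) = √(54045.9537 + 702.25) = √54748.2037 = 233.983341
L = 6.25 × 233.983341 = 1462.395879
V = π·1.5² × L = 7.068583 × 1462.395879 = 10337.067338

L=1462.396 V=10337.067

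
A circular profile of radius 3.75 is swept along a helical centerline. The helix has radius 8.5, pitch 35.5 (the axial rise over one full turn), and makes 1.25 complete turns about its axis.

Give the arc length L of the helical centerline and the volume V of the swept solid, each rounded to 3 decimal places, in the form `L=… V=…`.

L=80.162 V=3541.431

2πR = 2π·8.5 = 53.407075
per-turn = √(53.407075² + 35.5²) = √(2852.3157 + 1260.25) = √4112.5657 = 64.129289
L = 1.25 × 64.129289 = 80.161611
V = π·3.75² × L = 44.178647 × 80.161611 = 3541.431486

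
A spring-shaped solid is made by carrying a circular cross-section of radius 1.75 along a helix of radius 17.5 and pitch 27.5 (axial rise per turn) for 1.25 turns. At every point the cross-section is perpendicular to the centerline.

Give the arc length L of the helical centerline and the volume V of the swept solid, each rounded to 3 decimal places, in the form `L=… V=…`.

L=141.678 V=1363.103

2πR = 2π·17.5 = 109.955743
per-turn = √(109.955743² + 27.5²) = √(12090.2654 + 756.25) = √12846.5154 = 113.342469
L = 1.25 × 113.342469 = 141.678087
V = π·1.75² × L = 9.621128 × 141.678087 = 1363.102938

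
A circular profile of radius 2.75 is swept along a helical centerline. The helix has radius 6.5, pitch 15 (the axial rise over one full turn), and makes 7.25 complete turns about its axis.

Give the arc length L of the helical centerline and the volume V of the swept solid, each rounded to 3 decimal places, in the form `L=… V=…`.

L=315.434 V=7494.184

2πR = 2π·6.5 = 40.840704
per-turn = √(40.840704² + 15²) = √(1667.9631 + 225) = √1892.9631 = 43.508196
L = 7.25 × 43.508196 = 315.434423
V = π·2.75² × L = 23.758294 × 315.434423 = 7494.183900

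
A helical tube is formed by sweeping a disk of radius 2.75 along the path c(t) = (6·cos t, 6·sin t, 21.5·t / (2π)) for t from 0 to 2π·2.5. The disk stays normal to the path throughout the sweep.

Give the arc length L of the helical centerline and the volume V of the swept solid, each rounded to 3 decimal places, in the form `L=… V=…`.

2πR = 2π·6 = 37.699112
per-turn = √(37.699112² + 21.5²) = √(1421.2230 + 462.25) = √1883.4730 = 43.398998
L = 2.5 × 43.398998 = 108.497495
V = π·2.75² × L = 23.758294 × 108.497495 = 2577.715437

L=108.497 V=2577.715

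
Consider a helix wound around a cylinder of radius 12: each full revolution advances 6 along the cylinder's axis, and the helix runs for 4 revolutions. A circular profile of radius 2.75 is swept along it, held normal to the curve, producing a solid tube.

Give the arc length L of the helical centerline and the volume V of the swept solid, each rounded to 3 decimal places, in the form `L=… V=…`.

2πR = 2π·12 = 75.398224
per-turn = √(75.398224² + 6²) = √(5684.8921 + 36) = √5720.8921 = 75.636579
L = 4 × 75.636579 = 302.546317
V = π·2.75² × L = 23.758294 × 302.546317 = 7187.984491

L=302.546 V=7187.984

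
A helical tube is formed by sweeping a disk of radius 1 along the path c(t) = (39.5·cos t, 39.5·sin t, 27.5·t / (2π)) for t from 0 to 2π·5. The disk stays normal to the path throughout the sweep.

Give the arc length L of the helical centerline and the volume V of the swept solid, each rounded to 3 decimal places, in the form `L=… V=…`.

2πR = 2π·39.5 = 248.185820
per-turn = √(248.185820² + 27.5²) = √(61596.2011 + 756.25) = √62352.4511 = 249.704728
L = 5 × 249.704728 = 1248.523639
V = π·1² × L = 3.141593 × 1248.523639 = 3922.352692

L=1248.524 V=3922.353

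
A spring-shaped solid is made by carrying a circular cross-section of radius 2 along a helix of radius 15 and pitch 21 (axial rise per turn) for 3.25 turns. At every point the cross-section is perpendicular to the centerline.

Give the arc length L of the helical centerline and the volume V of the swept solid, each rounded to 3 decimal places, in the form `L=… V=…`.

L=313.817 V=3943.538

2πR = 2π·15 = 94.247780
per-turn = √(94.247780² + 21²) = √(8882.6440 + 441) = √9323.6440 = 96.559018
L = 3.25 × 96.559018 = 313.816809
V = π·2² × L = 12.566371 × 313.816809 = 3943.538321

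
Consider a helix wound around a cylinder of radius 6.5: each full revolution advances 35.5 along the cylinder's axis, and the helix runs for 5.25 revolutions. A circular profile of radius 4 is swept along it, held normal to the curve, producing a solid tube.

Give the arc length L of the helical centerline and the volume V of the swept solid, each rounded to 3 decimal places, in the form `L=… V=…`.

L=284.093 V=14280.075

2πR = 2π·6.5 = 40.840704
per-turn = √(40.840704² + 35.5²) = √(1667.9631 + 1260.25) = √2928.2131 = 54.112967
L = 5.25 × 54.112967 = 284.093074
V = π·4² × L = 50.265482 × 284.093074 = 14280.075435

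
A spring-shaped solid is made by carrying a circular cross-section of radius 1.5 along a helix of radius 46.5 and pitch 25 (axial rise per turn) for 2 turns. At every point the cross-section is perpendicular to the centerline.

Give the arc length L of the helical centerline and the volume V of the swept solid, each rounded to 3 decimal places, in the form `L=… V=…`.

L=586.472 V=4145.523

2πR = 2π·46.5 = 292.168117
per-turn = √(292.168117² + 25²) = √(85362.2085 + 625) = √85987.2085 = 293.235756
L = 2 × 293.235756 = 586.471512
V = π·1.5² × L = 7.068583 × 586.471512 = 4145.522833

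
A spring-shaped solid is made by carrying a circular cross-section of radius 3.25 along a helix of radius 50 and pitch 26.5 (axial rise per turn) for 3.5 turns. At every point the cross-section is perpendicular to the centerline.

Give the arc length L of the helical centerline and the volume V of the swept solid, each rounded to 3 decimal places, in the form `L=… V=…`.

2πR = 2π·50 = 314.159265
per-turn = √(314.159265² + 26.5²) = √(98696.0440 + 702.25) = √99398.2940 = 315.274950
L = 3.5 × 315.274950 = 1103.462325
V = π·3.25² × L = 33.183072 × 1103.462325 = 36616.270209

L=1103.462 V=36616.270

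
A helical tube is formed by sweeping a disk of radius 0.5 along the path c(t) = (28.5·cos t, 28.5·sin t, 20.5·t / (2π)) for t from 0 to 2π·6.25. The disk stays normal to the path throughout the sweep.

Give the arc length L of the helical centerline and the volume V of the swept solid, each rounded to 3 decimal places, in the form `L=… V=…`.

L=1126.502 V=884.753

2πR = 2π·28.5 = 179.070781
per-turn = √(179.070781² + 20.5²) = √(32066.3447 + 420.25) = √32486.5947 = 180.240380
L = 6.25 × 180.240380 = 1126.502377
V = π·0.5² × L = 0.785398 × 1126.502377 = 884.752898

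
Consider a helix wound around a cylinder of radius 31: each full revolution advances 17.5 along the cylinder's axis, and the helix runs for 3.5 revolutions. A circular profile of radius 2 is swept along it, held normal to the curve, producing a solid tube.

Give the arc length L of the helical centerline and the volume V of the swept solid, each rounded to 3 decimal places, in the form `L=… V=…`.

L=684.472 V=8601.324

2πR = 2π·31 = 194.778745
per-turn = √(194.778745² + 17.5²) = √(37938.7593 + 306.25) = √38245.0093 = 195.563313
L = 3.5 × 195.563313 = 684.471595
V = π·2² × L = 12.566371 × 684.471595 = 8601.323736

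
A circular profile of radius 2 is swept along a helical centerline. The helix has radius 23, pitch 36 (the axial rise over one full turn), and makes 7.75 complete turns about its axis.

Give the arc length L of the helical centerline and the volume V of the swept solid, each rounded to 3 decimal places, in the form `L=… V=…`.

L=1154.206 V=14504.179

2πR = 2π·23 = 144.513262
per-turn = √(144.513262² + 36²) = √(20884.0829 + 1296) = √22180.0829 = 148.929792
L = 7.75 × 148.929792 = 1154.205887
V = π·2² × L = 12.566371 × 1154.205887 = 14504.178943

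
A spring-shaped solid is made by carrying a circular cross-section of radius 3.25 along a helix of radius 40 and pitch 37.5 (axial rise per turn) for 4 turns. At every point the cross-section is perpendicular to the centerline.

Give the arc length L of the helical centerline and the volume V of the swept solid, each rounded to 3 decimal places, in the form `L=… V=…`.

2πR = 2π·40 = 251.327412
per-turn = √(251.327412² + 37.5²) = √(63165.4682 + 1406.25) = √64571.7182 = 254.109658
L = 4 × 254.109658 = 1016.438631
V = π·3.25² × L = 33.183072 × 1016.438631 = 33728.556688

L=1016.439 V=33728.557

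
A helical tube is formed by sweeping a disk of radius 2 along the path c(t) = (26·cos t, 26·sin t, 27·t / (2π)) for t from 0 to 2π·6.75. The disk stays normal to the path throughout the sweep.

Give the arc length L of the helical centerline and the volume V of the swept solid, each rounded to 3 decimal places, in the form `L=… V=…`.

2πR = 2π·26 = 163.362818
per-turn = √(163.362818² + 27²) = √(26687.4103 + 729) = √27416.4103 = 165.579015
L = 6.75 × 165.579015 = 1117.658353
V = π·2² × L = 12.566371 × 1117.658353 = 14044.909086

L=1117.658 V=14044.909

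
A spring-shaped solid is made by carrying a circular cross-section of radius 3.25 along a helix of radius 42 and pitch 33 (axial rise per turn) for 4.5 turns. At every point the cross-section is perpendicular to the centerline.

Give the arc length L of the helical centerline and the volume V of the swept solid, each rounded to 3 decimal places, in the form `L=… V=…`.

L=1196.771 V=39712.538

2πR = 2π·42 = 263.893783
per-turn = √(263.893783² + 33²) = √(69639.9287 + 1089) = √70728.9287 = 265.949109
L = 4.5 × 265.949109 = 1196.770991
V = π·3.25² × L = 33.183072 × 1196.770991 = 39712.538450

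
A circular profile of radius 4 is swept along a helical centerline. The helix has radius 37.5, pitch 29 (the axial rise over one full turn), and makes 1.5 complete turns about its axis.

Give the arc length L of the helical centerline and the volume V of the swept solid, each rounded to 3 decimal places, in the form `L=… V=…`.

L=356.096 V=17899.342

2πR = 2π·37.5 = 235.619449
per-turn = √(235.619449² + 29²) = √(55516.5248 + 841) = √56357.5248 = 237.397398
L = 1.5 × 237.397398 = 356.096098
V = π·4² × L = 50.265482 × 356.096098 = 17899.342145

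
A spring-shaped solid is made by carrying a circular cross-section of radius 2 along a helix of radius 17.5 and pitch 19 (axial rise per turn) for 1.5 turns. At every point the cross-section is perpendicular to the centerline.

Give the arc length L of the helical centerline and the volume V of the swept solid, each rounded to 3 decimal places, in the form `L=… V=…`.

L=167.378 V=2103.332

2πR = 2π·17.5 = 109.955743
per-turn = √(109.955743² + 19²) = √(12090.2654 + 361) = √12451.2654 = 111.585238
L = 1.5 × 111.585238 = 167.377857
V = π·2² × L = 12.566371 × 167.377857 = 2103.332188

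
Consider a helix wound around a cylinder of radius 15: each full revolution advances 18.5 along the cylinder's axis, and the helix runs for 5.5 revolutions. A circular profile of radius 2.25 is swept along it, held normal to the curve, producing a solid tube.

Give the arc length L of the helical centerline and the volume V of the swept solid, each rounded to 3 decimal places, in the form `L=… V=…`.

2πR = 2π·15 = 94.247780
per-turn = √(94.247780² + 18.5²) = √(8882.6440 + 342.25) = √9224.8940 = 96.046312
L = 5.5 × 96.046312 = 528.254713
V = π·2.25² × L = 15.904313 × 528.254713 = 8401.528206

L=528.255 V=8401.528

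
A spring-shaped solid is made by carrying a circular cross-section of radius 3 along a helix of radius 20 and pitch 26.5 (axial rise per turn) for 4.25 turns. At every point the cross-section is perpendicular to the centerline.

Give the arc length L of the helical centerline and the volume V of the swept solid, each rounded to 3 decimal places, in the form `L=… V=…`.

2πR = 2π·20 = 125.663706
per-turn = √(125.663706² + 26.5²) = √(15791.3670 + 702.25) = √16493.6170 = 128.427478
L = 4.25 × 128.427478 = 545.816780
V = π·3² × L = 28.274334 × 545.816780 = 15432.605889

L=545.817 V=15432.606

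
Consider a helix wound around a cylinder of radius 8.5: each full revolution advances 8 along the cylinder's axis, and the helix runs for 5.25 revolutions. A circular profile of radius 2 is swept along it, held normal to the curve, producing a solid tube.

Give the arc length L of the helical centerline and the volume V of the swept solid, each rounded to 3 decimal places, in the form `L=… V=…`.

L=283.515 V=3562.759

2πR = 2π·8.5 = 53.407075
per-turn = √(53.407075² + 8²) = √(2852.3157 + 64) = √2916.3157 = 54.002923
L = 5.25 × 54.002923 = 283.515345
V = π·2² × L = 12.566371 × 283.515345 = 3562.758897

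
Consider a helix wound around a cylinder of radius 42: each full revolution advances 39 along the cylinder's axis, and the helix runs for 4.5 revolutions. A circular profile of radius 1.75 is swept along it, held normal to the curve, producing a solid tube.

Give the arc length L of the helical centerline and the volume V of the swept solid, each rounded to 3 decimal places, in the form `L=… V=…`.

2πR = 2π·42 = 263.893783
per-turn = √(263.893783² + 39²) = √(69639.9287 + 1521) = √71160.9287 = 266.760058
L = 4.5 × 266.760058 = 1200.420262
V = π·1.75² × L = 9.621128 × 1200.420262 = 11549.396396

L=1200.420 V=11549.396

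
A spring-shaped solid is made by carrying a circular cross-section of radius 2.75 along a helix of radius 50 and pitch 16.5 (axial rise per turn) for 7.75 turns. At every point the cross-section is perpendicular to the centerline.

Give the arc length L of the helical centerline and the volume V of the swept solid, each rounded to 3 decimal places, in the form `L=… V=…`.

2πR = 2π·50 = 314.159265
per-turn = √(314.159265² + 16.5²) = √(98696.0440 + 272.25) = √98968.2940 = 314.592266
L = 7.75 × 314.592266 = 2438.090064
V = π·2.75² × L = 23.758294 × 2438.090064 = 57924.861613

L=2438.090 V=57924.862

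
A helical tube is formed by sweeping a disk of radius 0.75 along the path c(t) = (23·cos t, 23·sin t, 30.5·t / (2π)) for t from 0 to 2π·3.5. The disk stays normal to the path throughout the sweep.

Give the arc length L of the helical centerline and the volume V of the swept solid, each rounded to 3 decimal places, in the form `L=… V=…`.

L=516.939 V=913.506

2πR = 2π·23 = 144.513262
per-turn = √(144.513262² + 30.5²) = √(20884.0829 + 930.25) = √21814.3329 = 147.696760
L = 3.5 × 147.696760 = 516.938660
V = π·0.75² × L = 1.767146 × 516.938660 = 913.506017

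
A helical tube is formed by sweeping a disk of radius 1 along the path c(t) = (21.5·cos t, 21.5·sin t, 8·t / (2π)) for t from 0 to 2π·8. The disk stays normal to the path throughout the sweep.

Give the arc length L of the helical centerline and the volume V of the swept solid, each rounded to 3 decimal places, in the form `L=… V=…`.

L=1082.601 V=3401.092

2πR = 2π·21.5 = 135.088484
per-turn = √(135.088484² + 8²) = √(18248.8985 + 64) = √18312.8985 = 135.325159
L = 8 × 135.325159 = 1082.601268
V = π·1² × L = 3.141593 × 1082.601268 = 3401.092192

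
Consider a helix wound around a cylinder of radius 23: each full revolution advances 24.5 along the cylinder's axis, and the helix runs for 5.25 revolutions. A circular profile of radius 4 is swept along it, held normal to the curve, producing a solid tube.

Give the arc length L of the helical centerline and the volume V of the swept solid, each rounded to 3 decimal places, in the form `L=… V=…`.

L=769.521 V=38680.323

2πR = 2π·23 = 144.513262
per-turn = √(144.513262² + 24.5²) = √(20884.0829 + 600.25) = √21484.3329 = 146.575349
L = 5.25 × 146.575349 = 769.520582
V = π·4² × L = 50.265482 × 769.520582 = 38680.323308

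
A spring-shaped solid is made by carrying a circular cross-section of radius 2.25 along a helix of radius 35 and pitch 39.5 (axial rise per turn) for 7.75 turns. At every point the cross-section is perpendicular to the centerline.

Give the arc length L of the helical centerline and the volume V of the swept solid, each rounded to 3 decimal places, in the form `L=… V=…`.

L=1731.589 V=27539.725

2πR = 2π·35 = 219.911486
per-turn = √(219.911486² + 39.5²) = √(48361.0616 + 1560.25) = √49921.3116 = 223.430776
L = 7.75 × 223.430776 = 1731.588512
V = π·2.25² × L = 15.904313 × 1731.588512 = 27539.725356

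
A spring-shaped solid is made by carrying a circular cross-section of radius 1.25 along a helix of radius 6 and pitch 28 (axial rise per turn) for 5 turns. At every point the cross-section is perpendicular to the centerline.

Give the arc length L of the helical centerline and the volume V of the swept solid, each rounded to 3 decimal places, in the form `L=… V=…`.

2πR = 2π·6 = 37.699112
per-turn = √(37.699112² + 28²) = √(1421.2230 + 784) = √2205.2230 = 46.959802
L = 5 × 46.959802 = 234.799012
V = π·1.25² × L = 4.908739 × 234.799012 = 1152.566953

L=234.799 V=1152.567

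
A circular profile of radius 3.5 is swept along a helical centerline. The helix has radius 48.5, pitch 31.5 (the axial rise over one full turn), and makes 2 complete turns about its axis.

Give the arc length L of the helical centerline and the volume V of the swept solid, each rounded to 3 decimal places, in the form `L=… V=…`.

2πR = 2π·48.5 = 304.734487
per-turn = √(304.734487² + 31.5²) = √(92863.1078 + 992.25) = √93855.3578 = 306.358218
L = 2 × 306.358218 = 612.716436
V = π·3.5² × L = 38.484510 × 612.716436 = 23580.091822

L=612.716 V=23580.092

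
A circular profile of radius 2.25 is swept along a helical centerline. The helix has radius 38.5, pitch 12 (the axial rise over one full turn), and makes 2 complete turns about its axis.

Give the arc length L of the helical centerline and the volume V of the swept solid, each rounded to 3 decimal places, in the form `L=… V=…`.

L=484.400 V=7704.052

2πR = 2π·38.5 = 241.902634
per-turn = √(241.902634² + 12²) = √(58516.8845 + 144) = √58660.8845 = 242.200092
L = 2 × 242.200092 = 484.400184
V = π·2.25² × L = 15.904313 × 484.400184 = 7704.052046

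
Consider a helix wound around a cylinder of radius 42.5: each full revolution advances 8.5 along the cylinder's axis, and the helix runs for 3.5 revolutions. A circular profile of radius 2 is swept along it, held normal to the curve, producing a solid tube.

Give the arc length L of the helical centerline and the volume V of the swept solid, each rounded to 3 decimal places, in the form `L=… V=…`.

2πR = 2π·42.5 = 267.035376
per-turn = √(267.035376² + 8.5²) = √(71307.8918 + 72.25) = √71380.1418 = 267.170623
L = 3.5 × 267.170623 = 935.097181
V = π·2² × L = 12.566371 × 935.097181 = 11750.777731

L=935.097 V=11750.778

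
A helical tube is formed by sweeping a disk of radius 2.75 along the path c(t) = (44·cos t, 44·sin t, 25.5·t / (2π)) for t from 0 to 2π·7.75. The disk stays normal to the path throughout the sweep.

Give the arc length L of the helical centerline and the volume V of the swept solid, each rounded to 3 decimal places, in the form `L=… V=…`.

2πR = 2π·44 = 276.460154
per-turn = √(276.460154² + 25.5²) = √(76430.2165 + 650.25) = √77080.4665 = 277.633691
L = 7.75 × 277.633691 = 2151.661107
V = π·2.75² × L = 23.758294 × 2151.661107 = 51119.798114

L=2151.661 V=51119.798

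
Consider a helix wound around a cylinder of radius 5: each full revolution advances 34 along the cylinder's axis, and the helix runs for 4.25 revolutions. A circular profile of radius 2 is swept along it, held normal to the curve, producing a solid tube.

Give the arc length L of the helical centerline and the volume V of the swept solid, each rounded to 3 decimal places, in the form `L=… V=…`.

L=196.742 V=2472.327

2πR = 2π·5 = 31.415927
per-turn = √(31.415927² + 34²) = √(986.9604 + 1156) = √2142.9604 = 46.292121
L = 4.25 × 46.292121 = 196.741513
V = π·2² × L = 12.566371 × 196.741513 = 2472.326768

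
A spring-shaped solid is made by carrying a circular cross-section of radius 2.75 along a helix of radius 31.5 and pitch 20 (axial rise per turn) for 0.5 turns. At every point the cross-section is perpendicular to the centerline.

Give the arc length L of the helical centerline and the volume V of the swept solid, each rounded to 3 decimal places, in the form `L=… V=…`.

L=99.464 V=2363.098

2πR = 2π·31.5 = 197.920337
per-turn = √(197.920337² + 20²) = √(39172.4599 + 400) = √39572.4599 = 198.928278
L = 0.5 × 198.928278 = 99.464139
V = π·2.75² × L = 23.758294 × 99.464139 = 2363.098303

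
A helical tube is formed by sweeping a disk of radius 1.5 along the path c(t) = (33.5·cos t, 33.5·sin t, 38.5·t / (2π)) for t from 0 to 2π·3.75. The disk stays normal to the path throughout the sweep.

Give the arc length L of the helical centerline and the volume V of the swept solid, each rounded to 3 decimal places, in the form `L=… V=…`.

L=802.420 V=5671.975

2πR = 2π·33.5 = 210.486708
per-turn = √(210.486708² + 38.5²) = √(44304.6542 + 1482.25) = √45786.9042 = 213.978747
L = 3.75 × 213.978747 = 802.420301
V = π·1.5² × L = 7.068583 × 802.420301 = 5671.974877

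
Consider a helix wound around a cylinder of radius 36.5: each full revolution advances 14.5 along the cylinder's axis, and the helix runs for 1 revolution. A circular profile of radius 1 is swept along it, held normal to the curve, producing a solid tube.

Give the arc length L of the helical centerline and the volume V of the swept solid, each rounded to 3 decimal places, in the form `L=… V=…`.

2πR = 2π·36.5 = 229.336264
per-turn = √(229.336264² + 14.5²) = √(52595.1219 + 210.25) = √52805.3719 = 229.794195
L = 1 × 229.794195 = 229.794195
V = π·1² × L = 3.141593 × 229.794195 = 721.919753

L=229.794 V=721.920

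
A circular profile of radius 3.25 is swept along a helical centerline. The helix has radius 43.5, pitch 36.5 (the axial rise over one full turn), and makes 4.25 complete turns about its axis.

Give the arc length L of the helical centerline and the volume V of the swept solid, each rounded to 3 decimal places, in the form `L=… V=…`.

2πR = 2π·43.5 = 273.318561
per-turn = √(273.318561² + 36.5²) = √(74703.0357 + 1332.25) = √76035.2857 = 275.744965
L = 4.25 × 275.744965 = 1171.916101
V = π·3.25² × L = 33.183072 × 1171.916101 = 38887.776836

L=1171.916 V=38887.777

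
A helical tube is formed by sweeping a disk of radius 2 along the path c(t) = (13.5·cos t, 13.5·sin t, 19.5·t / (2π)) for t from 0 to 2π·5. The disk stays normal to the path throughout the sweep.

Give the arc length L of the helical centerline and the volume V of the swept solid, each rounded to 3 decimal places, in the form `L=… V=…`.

2πR = 2π·13.5 = 84.823002
per-turn = √(84.823002² + 19.5²) = √(7194.9416 + 380.25) = √7575.1916 = 87.035577
L = 5 × 87.035577 = 435.177883
V = π·2² × L = 12.566371 × 435.177883 = 5468.606566

L=435.178 V=5468.607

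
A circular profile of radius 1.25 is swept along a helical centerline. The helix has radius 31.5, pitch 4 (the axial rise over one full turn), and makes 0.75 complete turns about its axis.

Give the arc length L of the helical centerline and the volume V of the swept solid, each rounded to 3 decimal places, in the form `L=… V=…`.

L=148.471 V=728.803

2πR = 2π·31.5 = 197.920337
per-turn = √(197.920337² + 4²) = √(39172.4599 + 16) = √39188.4599 = 197.960753
L = 0.75 × 197.960753 = 148.470565
V = π·1.25² × L = 4.908739 × 148.470565 = 728.803182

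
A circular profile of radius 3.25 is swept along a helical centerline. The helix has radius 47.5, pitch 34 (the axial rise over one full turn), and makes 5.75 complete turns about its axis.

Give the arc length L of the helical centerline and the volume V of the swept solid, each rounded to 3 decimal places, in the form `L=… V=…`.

2πR = 2π·47.5 = 298.451302
per-turn = √(298.451302² + 34²) = √(89073.1797 + 1156) = √90229.1797 = 300.381723
L = 5.75 × 300.381723 = 1727.194909
V = π·3.25² × L = 33.183072 × 1727.194909 = 57313.633728

L=1727.195 V=57313.634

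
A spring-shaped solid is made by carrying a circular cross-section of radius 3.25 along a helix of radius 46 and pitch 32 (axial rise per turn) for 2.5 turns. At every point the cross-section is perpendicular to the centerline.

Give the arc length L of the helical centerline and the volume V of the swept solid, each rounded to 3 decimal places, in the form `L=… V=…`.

2πR = 2π·46 = 289.026524
per-turn = √(289.026524² + 32²) = √(83536.3317 + 1024) = √84560.3317 = 290.792592
L = 2.5 × 290.792592 = 726.981480
V = π·3.25² × L = 33.183072 × 726.981480 = 24123.479100

L=726.981 V=24123.479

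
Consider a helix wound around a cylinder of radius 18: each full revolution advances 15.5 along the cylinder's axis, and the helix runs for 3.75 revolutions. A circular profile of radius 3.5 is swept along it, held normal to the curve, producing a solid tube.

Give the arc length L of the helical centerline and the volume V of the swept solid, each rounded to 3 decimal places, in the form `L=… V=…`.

2πR = 2π·18 = 113.097336
per-turn = √(113.097336² + 15.5²) = √(12791.0073 + 240.25) = √13031.2573 = 114.154533
L = 3.75 × 114.154533 = 428.079497
V = π·3.5² × L = 38.484510 × 428.079497 = 16474.429690

L=428.079 V=16474.430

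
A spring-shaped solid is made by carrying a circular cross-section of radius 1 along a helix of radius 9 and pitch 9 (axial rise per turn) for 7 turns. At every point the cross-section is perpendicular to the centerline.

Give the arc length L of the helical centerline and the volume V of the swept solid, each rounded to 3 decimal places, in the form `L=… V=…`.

2πR = 2π·9 = 56.548668
per-turn = √(56.548668² + 9²) = √(3197.7518 + 81) = √3278.7518 = 57.260386
L = 7 × 57.260386 = 400.822703
V = π·1² × L = 3.141593 × 400.822703 = 1259.221660

L=400.823 V=1259.222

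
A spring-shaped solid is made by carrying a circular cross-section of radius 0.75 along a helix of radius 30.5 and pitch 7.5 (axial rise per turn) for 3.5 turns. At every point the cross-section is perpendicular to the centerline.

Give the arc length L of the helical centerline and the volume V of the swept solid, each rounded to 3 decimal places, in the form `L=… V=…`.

2πR = 2π·30.5 = 191.637152
per-turn = √(191.637152² + 7.5²) = √(36724.7980 + 56.25) = √36781.0480 = 191.783857
L = 3.5 × 191.783857 = 671.243501
V = π·0.75² × L = 1.767146 × 671.243501 = 1186.185179

L=671.244 V=1186.185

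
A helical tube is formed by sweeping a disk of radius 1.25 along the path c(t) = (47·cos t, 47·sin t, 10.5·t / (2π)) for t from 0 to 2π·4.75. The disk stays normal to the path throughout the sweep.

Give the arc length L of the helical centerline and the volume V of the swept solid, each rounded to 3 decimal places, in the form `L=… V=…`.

L=1403.608 V=6889.942

2πR = 2π·47 = 295.309709
per-turn = √(295.309709² + 10.5²) = √(87207.8245 + 110.25) = √87318.0745 = 295.496319
L = 4.75 × 295.496319 = 1403.607515
V = π·1.25² × L = 4.908739 × 1403.607515 = 6889.942277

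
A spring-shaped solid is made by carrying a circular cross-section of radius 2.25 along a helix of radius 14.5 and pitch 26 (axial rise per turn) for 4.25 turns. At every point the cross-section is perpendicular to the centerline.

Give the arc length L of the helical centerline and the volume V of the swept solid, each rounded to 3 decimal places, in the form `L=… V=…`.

L=402.660 V=6404.031

2πR = 2π·14.5 = 91.106187
per-turn = √(91.106187² + 26²) = √(8300.3373 + 676) = √8976.3373 = 94.743534
L = 4.25 × 94.743534 = 402.660021
V = π·2.25² × L = 15.904313 × 402.660021 = 6404.030929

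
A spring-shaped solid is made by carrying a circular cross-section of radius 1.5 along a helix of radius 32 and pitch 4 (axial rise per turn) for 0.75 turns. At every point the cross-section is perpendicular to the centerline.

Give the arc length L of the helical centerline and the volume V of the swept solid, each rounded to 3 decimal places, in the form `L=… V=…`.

L=150.826 V=1066.128

2πR = 2π·32 = 201.061930
per-turn = √(201.061930² + 4²) = √(40425.8996 + 16) = √40441.8996 = 201.101715
L = 0.75 × 201.101715 = 150.826286
V = π·1.5² × L = 7.068583 × 150.826286 = 1066.128192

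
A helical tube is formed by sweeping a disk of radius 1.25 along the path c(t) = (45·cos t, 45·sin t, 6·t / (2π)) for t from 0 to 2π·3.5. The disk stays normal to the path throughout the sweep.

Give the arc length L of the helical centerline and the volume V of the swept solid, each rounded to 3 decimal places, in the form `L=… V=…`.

L=989.824 V=4858.790

2πR = 2π·45 = 282.743339
per-turn = √(282.743339² + 6²) = √(79943.7956 + 36) = √79979.7956 = 282.806994
L = 3.5 × 282.806994 = 989.824478
V = π·1.25² × L = 4.908739 × 989.824478 = 4858.789543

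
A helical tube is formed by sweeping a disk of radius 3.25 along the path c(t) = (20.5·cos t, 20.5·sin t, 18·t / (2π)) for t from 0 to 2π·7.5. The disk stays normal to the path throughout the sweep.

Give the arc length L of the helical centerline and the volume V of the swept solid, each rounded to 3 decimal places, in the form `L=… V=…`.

2πR = 2π·20.5 = 128.805299
per-turn = √(128.805299² + 18²) = √(16590.8050 + 324) = √16914.8050 = 130.056930
L = 7.5 × 130.056930 = 975.426974
V = π·3.25² × L = 33.183072 × 975.426974 = 32367.663895

L=975.427 V=32367.664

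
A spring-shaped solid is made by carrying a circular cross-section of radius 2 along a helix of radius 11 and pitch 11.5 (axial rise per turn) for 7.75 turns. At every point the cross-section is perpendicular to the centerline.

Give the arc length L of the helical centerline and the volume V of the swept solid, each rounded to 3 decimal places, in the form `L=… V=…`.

L=543.006 V=6823.610

2πR = 2π·11 = 69.115038
per-turn = √(69.115038² + 11.5²) = √(4776.8885 + 132.25) = √4909.1385 = 70.065245
L = 7.75 × 70.065245 = 543.005647
V = π·2² × L = 12.566371 × 543.005647 = 6823.610209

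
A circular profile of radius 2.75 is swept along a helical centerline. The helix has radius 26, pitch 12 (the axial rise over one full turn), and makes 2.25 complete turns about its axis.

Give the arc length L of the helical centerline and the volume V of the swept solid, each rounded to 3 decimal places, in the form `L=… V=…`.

L=368.557 V=8756.278

2πR = 2π·26 = 163.362818
per-turn = √(163.362818² + 12²) = √(26687.4103 + 144) = √26831.4103 = 163.802962
L = 2.25 × 163.802962 = 368.556664
V = π·2.75² × L = 23.758294 × 368.556664 = 8756.277744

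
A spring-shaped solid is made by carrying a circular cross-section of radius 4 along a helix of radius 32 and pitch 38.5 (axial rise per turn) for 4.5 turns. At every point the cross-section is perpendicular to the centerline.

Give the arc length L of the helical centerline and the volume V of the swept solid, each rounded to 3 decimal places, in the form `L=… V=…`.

2πR = 2π·32 = 201.061930
per-turn = √(201.061930² + 38.5²) = √(40425.8996 + 1482.25) = √41908.1496 = 204.714801
L = 4.5 × 204.714801 = 921.216603
V = π·4² × L = 50.265482 × 921.216603 = 46305.397006

L=921.217 V=46305.397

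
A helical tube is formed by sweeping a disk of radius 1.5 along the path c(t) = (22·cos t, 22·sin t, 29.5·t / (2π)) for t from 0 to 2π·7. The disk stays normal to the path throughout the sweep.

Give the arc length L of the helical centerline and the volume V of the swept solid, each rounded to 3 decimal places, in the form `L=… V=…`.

2πR = 2π·22 = 138.230077
per-turn = √(138.230077² + 29.5²) = √(19107.5541 + 870.25) = √19977.8041 = 141.342860
L = 7 × 141.342860 = 989.400021
V = π·1.5² × L = 7.068583 × 989.400021 = 6993.656635

L=989.400 V=6993.657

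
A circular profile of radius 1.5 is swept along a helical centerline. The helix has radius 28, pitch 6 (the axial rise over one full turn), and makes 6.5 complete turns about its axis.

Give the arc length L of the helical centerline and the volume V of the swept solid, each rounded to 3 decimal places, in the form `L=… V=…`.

2πR = 2π·28 = 175.929189
per-turn = √(175.929189² + 6²) = √(30951.0794 + 36) = √30987.0794 = 176.031473
L = 6.5 × 176.031473 = 1144.204573
V = π·1.5² × L = 7.068583 × 1144.204573 = 8087.905531

L=1144.205 V=8087.906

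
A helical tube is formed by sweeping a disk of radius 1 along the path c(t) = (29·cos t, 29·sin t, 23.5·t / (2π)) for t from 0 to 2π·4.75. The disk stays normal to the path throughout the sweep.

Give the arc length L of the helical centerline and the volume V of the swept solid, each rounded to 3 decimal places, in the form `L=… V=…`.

L=872.677 V=2741.596

2πR = 2π·29 = 182.212374
per-turn = √(182.212374² + 23.5²) = √(33201.3492 + 552.25) = √33753.5992 = 183.721526
L = 4.75 × 183.721526 = 872.677250
V = π·1² × L = 3.141593 × 872.677250 = 2741.596436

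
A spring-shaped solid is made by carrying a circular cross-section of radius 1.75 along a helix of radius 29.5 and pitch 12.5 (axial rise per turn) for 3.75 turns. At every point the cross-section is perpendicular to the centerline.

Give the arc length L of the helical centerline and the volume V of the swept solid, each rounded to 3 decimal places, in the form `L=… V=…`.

2πR = 2π·29.5 = 185.353967
per-turn = √(185.353967² + 12.5²) = √(34356.0929 + 156.25) = √34512.3429 = 185.774979
L = 3.75 × 185.774979 = 696.656172
V = π·1.75² × L = 9.621128 × 696.656172 = 6702.617858

L=696.656 V=6702.618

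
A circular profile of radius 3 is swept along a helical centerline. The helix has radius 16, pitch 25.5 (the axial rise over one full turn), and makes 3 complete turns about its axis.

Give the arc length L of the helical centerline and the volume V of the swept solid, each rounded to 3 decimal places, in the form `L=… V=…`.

L=311.144 V=8797.386

2πR = 2π·16 = 100.530965
per-turn = √(100.530965² + 25.5²) = √(10106.4749 + 650.25) = √10756.7249 = 103.714632
L = 3 × 103.714632 = 311.143896
V = π·3² × L = 28.274334 × 311.143896 = 8797.386407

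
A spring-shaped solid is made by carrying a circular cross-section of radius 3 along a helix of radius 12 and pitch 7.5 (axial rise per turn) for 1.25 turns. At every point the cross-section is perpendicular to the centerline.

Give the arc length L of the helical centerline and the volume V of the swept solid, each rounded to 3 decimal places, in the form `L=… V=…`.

2πR = 2π·12 = 75.398224
per-turn = √(75.398224² + 7.5²) = √(5684.8921 + 56.25) = √5741.1421 = 75.770325
L = 1.25 × 75.770325 = 94.712906
V = π·3² × L = 28.274334 × 94.712906 = 2677.944331

L=94.713 V=2677.944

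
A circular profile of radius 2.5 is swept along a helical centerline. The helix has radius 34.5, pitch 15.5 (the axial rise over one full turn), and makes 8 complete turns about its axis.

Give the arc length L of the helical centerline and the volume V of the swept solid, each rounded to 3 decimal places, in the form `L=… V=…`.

L=1738.587 V=34137.071

2πR = 2π·34.5 = 216.769893
per-turn = √(216.769893² + 15.5²) = √(46989.1866 + 240.25) = √47229.4366 = 217.323346
L = 8 × 217.323346 = 1738.586765
V = π·2.5² × L = 19.634954 × 1738.586765 = 34137.071303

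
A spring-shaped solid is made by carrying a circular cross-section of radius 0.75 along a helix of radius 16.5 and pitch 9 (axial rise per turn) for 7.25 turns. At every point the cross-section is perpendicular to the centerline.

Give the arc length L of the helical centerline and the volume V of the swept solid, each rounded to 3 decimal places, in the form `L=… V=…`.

L=754.453 V=1333.228

2πR = 2π·16.5 = 103.672558
per-turn = √(103.672558² + 9²) = √(10747.9992 + 81) = √10828.9992 = 104.062477
L = 7.25 × 104.062477 = 754.452961
V = π·0.75² × L = 1.767146 × 754.452961 = 1333.228432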